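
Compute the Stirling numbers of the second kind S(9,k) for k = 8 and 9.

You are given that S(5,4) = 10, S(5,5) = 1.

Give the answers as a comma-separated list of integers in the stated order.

36, 1

row 6: T[6][5]=5·1+10=15  T[6][6]=6·0+1=1
row 7: T[7][6]=6·1+15=21  T[7][7]=7·0+1=1
row 8: T[8][7]=7·1+21=28  T[8][8]=8·0+1=1
row 9: T[9][8]=8·1+28=36  T[9][9]=9·0+1=1
Read S(9,8) = 36, S(9,9) = 1.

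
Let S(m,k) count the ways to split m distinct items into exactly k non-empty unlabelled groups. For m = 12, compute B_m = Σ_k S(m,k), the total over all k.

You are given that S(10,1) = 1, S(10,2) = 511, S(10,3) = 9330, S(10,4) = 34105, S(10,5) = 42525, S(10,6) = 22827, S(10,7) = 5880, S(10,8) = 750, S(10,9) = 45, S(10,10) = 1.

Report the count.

4213597

@11  (11,1):1·1+0→1, (11,2):511·2+1→1023, (11,3):9330·3+511→28501, (11,4):34105·4+9330→145750, (11,5):42525·5+34105→246730, (11,6):22827·6+42525→179487, (11,7):5880·7+22827→63987, (11,8):750·8+5880→11880, (11,9):45·9+750→1155, (11,10):1·10+45→55, (11,11):0·11+1→1
@12  (12,1):1·1+0→1, (12,2):1023·2+1→2047, (12,3):28501·3+1023→86526, (12,4):145750·4+28501→611501, (12,5):246730·5+145750→1379400, (12,6):179487·6+246730→1323652, (12,7):63987·7+179487→627396, (12,8):11880·8+63987→159027, (12,9):1155·9+11880→22275, (12,10):55·10+1155→1705, (12,11):1·11+55→66, (12,12):0·12+1→1
B_12 = ΣS(12,k) = 1+2047+86526+611501+1379400+1323652+627396+159027+22275+1705+66+1 = 4213597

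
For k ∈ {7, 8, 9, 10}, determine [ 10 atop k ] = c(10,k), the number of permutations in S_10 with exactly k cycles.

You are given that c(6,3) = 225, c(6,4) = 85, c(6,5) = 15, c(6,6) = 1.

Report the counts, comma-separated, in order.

9450, 870, 45, 1

@7  (7,4):85·6+225→735, (7,5):15·6+85→175, (7,6):1·6+15→21, (7,7):0·6+1→1
@8  (8,5):175·7+735→1960, (8,6):21·7+175→322, (8,7):1·7+21→28, (8,8):0·7+1→1
@9  (9,6):322·8+1960→4536, (9,7):28·8+322→546, (9,8):1·8+28→36, (9,9):0·8+1→1
@10  (10,7):546·9+4536→9450, (10,8):36·9+546→870, (10,9):1·9+36→45, (10,10):0·9+1→1
Read c(10,7) = 9450, c(10,8) = 870, c(10,9) = 45, c(10,10) = 1.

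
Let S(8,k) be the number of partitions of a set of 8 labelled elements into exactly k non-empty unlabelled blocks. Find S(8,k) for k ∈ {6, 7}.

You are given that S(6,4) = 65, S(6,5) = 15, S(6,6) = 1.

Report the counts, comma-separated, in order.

[7] T[7,5]:5*15+65=140 · T[7,6]:6*1+15=21 · T[7,7]:7*0+1=1
[8] T[8,6]:6*21+140=266 · T[8,7]:7*1+21=28
Read S(8,6) = 266, S(8,7) = 28.

266, 28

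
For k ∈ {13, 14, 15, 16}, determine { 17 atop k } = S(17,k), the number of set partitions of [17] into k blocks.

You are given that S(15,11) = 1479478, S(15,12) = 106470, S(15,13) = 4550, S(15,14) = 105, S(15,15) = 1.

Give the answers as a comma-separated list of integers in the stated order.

4910178, 249900, 7820, 136

i=16: T(16,12)=1479478+12·106470=2757118 | T(16,13)=106470+13·4550=165620 | T(16,14)=4550+14·105=6020 | T(16,15)=105+15·1=120 | T(16,16)=1+16·0=1
i=17: T(17,13)=2757118+13·165620=4910178 | T(17,14)=165620+14·6020=249900 | T(17,15)=6020+15·120=7820 | T(17,16)=120+16·1=136
Read S(17,13) = 4910178, S(17,14) = 249900, S(17,15) = 7820, S(17,16) = 136.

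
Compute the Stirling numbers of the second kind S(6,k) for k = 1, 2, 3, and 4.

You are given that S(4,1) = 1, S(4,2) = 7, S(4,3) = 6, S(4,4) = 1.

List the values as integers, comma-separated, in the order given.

[5] T[5,1]:1*1+0=1 · T[5,2]:2*7+1=15 · T[5,3]:3*6+7=25 · T[5,4]:4*1+6=10
[6] T[6,1]:1*1+0=1 · T[6,2]:2*15+1=31 · T[6,3]:3*25+15=90 · T[6,4]:4*10+25=65
Read S(6,1) = 1, S(6,2) = 31, S(6,3) = 90, S(6,4) = 65.

1, 31, 90, 65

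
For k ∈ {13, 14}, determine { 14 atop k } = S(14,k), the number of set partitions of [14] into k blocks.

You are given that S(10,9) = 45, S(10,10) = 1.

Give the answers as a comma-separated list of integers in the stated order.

[11] T[11,10]:10*1+45=55 · T[11,11]:11*0+1=1
[12] T[12,11]:11*1+55=66 · T[12,12]:12*0+1=1
[13] T[13,12]:12*1+66=78 · T[13,13]:13*0+1=1
[14] T[14,13]:13*1+78=91 · T[14,14]:14*0+1=1
Read S(14,13) = 91, S(14,14) = 1.

91, 1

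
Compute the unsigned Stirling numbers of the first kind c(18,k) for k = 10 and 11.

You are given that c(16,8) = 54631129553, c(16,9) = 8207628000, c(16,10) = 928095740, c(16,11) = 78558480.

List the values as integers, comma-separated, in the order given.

r17: T_17,9=16×8207628000+54631129553=185953177553; T_17,10=16×928095740+8207628000=23057159840; T_17,11=16×78558480+928095740=2185031420
r18: T_18,10=17×23057159840+185953177553=577924894833; T_18,11=17×2185031420+23057159840=60202693980
Read c(18,10) = 577924894833, c(18,11) = 60202693980.

577924894833, 60202693980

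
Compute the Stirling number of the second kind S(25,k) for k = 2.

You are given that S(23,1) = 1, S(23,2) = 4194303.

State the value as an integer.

16777215

i=24: T(24,1)=0+1·1=1 | T(24,2)=1+2·4194303=8388607
i=25: T(25,2)=1+2·8388607=16777215
Read S(25,2) = 16777215.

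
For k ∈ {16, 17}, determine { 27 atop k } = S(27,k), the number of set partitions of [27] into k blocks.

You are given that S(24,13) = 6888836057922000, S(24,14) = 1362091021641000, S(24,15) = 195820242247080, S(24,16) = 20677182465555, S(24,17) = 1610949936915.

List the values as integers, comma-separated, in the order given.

r25: T_25,14=14×1362091021641000+6888836057922000=25958110360896000; T_25,15=15×195820242247080+1362091021641000=4299394655347200; T_25,16=16×20677182465555+195820242247080=526655161695960; T_25,17=17×1610949936915+20677182465555=48063331393110
r26: T_26,15=15×4299394655347200+25958110360896000=90449030191104000; T_26,16=16×526655161695960+4299394655347200=12725877242482560; T_26,17=17×48063331393110+526655161695960=1343731795378830
r27: T_27,16=16×12725877242482560+90449030191104000=294063066070824960; T_27,17=17×1343731795378830+12725877242482560=35569317763922670
Read S(27,16) = 294063066070824960, S(27,17) = 35569317763922670.

294063066070824960, 35569317763922670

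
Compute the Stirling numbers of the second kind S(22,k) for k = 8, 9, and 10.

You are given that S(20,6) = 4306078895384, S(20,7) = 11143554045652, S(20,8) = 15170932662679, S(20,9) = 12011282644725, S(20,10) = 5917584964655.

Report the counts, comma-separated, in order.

@21  (21,7):11143554045652·7+4306078895384→82310957214948, (21,8):15170932662679·8+11143554045652→132511015347084, (21,9):12011282644725·9+15170932662679→123272476465204, (21,10):5917584964655·10+12011282644725→71187132291275
@22  (22,8):132511015347084·8+82310957214948→1142399079991620, (22,9):123272476465204·9+132511015347084→1241963303533920, (22,10):71187132291275·10+123272476465204→835143799377954
Read S(22,8) = 1142399079991620, S(22,9) = 1241963303533920, S(22,10) = 835143799377954.

1142399079991620, 1241963303533920, 835143799377954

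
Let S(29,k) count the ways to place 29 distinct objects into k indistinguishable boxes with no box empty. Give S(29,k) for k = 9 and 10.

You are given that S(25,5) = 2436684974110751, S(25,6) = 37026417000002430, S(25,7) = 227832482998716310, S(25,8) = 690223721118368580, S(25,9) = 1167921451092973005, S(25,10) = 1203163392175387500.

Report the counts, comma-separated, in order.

9452962848327254398506, 16392038075086211019625

i=26: T(26,6)=2436684974110751+6·37026417000002430=224595186974125331 | T(26,7)=37026417000002430+7·227832482998716310=1631853797991016600 | T(26,8)=227832482998716310+8·690223721118368580=5749622251945664950 | T(26,9)=690223721118368580+9·1167921451092973005=11201516780955125625 | T(26,10)=1167921451092973005+10·1203163392175387500=13199555372846848005
i=27: T(27,7)=224595186974125331+7·1631853797991016600=11647571772911241531 | T(27,8)=1631853797991016600+8·5749622251945664950=47628831813556336200 | T(27,9)=5749622251945664950+9·11201516780955125625=106563273280541795575 | T(27,10)=11201516780955125625+10·13199555372846848005=143197070509423605675
i=28: T(28,8)=11647571772911241531+8·47628831813556336200=392678226281361931131 | T(28,9)=47628831813556336200+9·106563273280541795575=1006698291338432496375 | T(28,10)=106563273280541795575+10·143197070509423605675=1538533978374777852325
i=29: T(29,9)=392678226281361931131+9·1006698291338432496375=9452962848327254398506 | T(29,10)=1006698291338432496375+10·1538533978374777852325=16392038075086211019625
Read S(29,9) = 9452962848327254398506, S(29,10) = 16392038075086211019625.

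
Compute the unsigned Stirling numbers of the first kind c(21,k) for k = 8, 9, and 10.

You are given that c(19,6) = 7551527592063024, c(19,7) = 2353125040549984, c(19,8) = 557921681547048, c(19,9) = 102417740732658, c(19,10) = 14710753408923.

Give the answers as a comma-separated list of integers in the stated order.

311333643161390640, 63030812099294896, 10142299865511450

i=20: T(20,7)=7551527592063024+19·2353125040549984=52260903362512720 | T(20,8)=2353125040549984+19·557921681547048=12953636989943896 | T(20,9)=557921681547048+19·102417740732658=2503858755467550 | T(20,10)=102417740732658+19·14710753408923=381922055502195
i=21: T(21,8)=52260903362512720+20·12953636989943896=311333643161390640 | T(21,9)=12953636989943896+20·2503858755467550=63030812099294896 | T(21,10)=2503858755467550+20·381922055502195=10142299865511450
Read c(21,8) = 311333643161390640, c(21,9) = 63030812099294896, c(21,10) = 10142299865511450.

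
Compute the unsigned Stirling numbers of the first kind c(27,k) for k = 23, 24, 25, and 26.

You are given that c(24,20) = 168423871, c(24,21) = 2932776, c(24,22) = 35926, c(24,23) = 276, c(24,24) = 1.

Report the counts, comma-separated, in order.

460012995, 6160050, 58500, 351

r25: T_25,21=24×2932776+168423871=238810495; T_25,22=24×35926+2932776=3795000; T_25,23=24×276+35926=42550; T_25,24=24×1+276=300; T_25,25=24×0+1=1
r26: T_26,22=25×3795000+238810495=333685495; T_26,23=25×42550+3795000=4858750; T_26,24=25×300+42550=50050; T_26,25=25×1+300=325; T_26,26=25×0+1=1
r27: T_27,23=26×4858750+333685495=460012995; T_27,24=26×50050+4858750=6160050; T_27,25=26×325+50050=58500; T_27,26=26×1+325=351
Read c(27,23) = 460012995, c(27,24) = 6160050, c(27,25) = 58500, c(27,26) = 351.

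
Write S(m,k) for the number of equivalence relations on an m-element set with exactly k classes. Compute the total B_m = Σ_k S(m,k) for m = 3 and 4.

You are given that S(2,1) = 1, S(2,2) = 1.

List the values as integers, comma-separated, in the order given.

5, 15

[3] T[3,1]:1*1+0=1 · T[3,2]:2*1+1=3 · T[3,3]:3*0+1=1
[4] T[4,1]:1*1+0=1 · T[4,2]:2*3+1=7 · T[4,3]:3*1+3=6 · T[4,4]:4*0+1=1
B_3 = ΣS(3,k) = 1+3+1 = 5
B_4 = ΣS(4,k) = 1+7+6+1 = 15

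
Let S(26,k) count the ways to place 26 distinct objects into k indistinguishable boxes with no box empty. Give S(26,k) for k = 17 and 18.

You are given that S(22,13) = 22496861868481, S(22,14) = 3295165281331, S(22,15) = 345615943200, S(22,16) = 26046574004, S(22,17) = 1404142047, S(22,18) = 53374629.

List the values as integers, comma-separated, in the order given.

row 23: T[23][14]=14·3295165281331+22496861868481=68629175807115  T[23][15]=15·345615943200+3295165281331=8479404429331  T[23][16]=16·26046574004+345615943200=762361127264  T[23][17]=17·1404142047+26046574004=49916988803  T[23][18]=18·53374629+1404142047=2364885369
row 24: T[24][15]=15·8479404429331+68629175807115=195820242247080  T[24][16]=16·762361127264+8479404429331=20677182465555  T[24][17]=17·49916988803+762361127264=1610949936915  T[24][18]=18·2364885369+49916988803=92484925445
row 25: T[25][16]=16·20677182465555+195820242247080=526655161695960  T[25][17]=17·1610949936915+20677182465555=48063331393110  T[25][18]=18·92484925445+1610949936915=3275678594925
row 26: T[26][17]=17·48063331393110+526655161695960=1343731795378830  T[26][18]=18·3275678594925+48063331393110=107025546101760
Read S(26,17) = 1343731795378830, S(26,18) = 107025546101760.

1343731795378830, 107025546101760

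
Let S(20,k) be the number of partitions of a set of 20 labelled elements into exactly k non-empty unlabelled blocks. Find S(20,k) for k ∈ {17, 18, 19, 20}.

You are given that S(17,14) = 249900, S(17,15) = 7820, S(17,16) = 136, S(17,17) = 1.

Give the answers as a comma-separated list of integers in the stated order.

741285, 15675, 190, 1

row 18: T[18][15]=15·7820+249900=367200  T[18][16]=16·136+7820=9996  T[18][17]=17·1+136=153  T[18][18]=18·0+1=1
row 19: T[19][16]=16·9996+367200=527136  T[19][17]=17·153+9996=12597  T[19][18]=18·1+153=171  T[19][19]=19·0+1=1
row 20: T[20][17]=17·12597+527136=741285  T[20][18]=18·171+12597=15675  T[20][19]=19·1+171=190  T[20][20]=20·0+1=1
Read S(20,17) = 741285, S(20,18) = 15675, S(20,19) = 190, S(20,20) = 1.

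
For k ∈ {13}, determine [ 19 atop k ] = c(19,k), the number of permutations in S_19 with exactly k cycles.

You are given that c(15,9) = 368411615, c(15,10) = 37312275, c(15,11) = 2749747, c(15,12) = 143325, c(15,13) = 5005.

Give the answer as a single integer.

r16: T_16,10=15×37312275+368411615=928095740; T_16,11=15×2749747+37312275=78558480; T_16,12=15×143325+2749747=4899622; T_16,13=15×5005+143325=218400
r17: T_17,11=16×78558480+928095740=2185031420; T_17,12=16×4899622+78558480=156952432; T_17,13=16×218400+4899622=8394022
r18: T_18,12=17×156952432+2185031420=4853222764; T_18,13=17×8394022+156952432=299650806
r19: T_19,13=18×299650806+4853222764=10246937272
Read c(19,13) = 10246937272.

10246937272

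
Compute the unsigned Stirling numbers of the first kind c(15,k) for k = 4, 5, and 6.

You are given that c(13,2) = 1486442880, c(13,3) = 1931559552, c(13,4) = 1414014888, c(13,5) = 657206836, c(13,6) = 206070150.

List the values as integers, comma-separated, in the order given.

@14  (14,3):1931559552·13+1486442880→26596717056, (14,4):1414014888·13+1931559552→20313753096, (14,5):657206836·13+1414014888→9957703756, (14,6):206070150·13+657206836→3336118786
@15  (15,4):20313753096·14+26596717056→310989260400, (15,5):9957703756·14+20313753096→159721605680, (15,6):3336118786·14+9957703756→56663366760
Read c(15,4) = 310989260400, c(15,5) = 159721605680, c(15,6) = 56663366760.

310989260400, 159721605680, 56663366760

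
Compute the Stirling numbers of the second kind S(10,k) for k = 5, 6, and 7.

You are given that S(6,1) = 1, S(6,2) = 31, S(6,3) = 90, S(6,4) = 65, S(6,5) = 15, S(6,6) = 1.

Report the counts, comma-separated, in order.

42525, 22827, 5880

row 7: T[7][2]=2·31+1=63  T[7][3]=3·90+31=301  T[7][4]=4·65+90=350  T[7][5]=5·15+65=140  T[7][6]=6·1+15=21  T[7][7]=7·0+1=1
row 8: T[8][3]=3·301+63=966  T[8][4]=4·350+301=1701  T[8][5]=5·140+350=1050  T[8][6]=6·21+140=266  T[8][7]=7·1+21=28
row 9: T[9][4]=4·1701+966=7770  T[9][5]=5·1050+1701=6951  T[9][6]=6·266+1050=2646  T[9][7]=7·28+266=462
row 10: T[10][5]=5·6951+7770=42525  T[10][6]=6·2646+6951=22827  T[10][7]=7·462+2646=5880
Read S(10,5) = 42525, S(10,6) = 22827, S(10,7) = 5880.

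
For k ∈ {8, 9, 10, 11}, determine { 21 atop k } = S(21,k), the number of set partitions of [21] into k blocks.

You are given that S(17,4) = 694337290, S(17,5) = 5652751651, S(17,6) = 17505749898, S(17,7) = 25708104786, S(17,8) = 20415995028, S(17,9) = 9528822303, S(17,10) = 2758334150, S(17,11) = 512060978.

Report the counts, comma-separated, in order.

132511015347084, 123272476465204, 71187132291275, 26826851689001

row 18: T[18][5]=5·5652751651+694337290=28958095545  T[18][6]=6·17505749898+5652751651=110687251039  T[18][7]=7·25708104786+17505749898=197462483400  T[18][8]=8·20415995028+25708104786=189036065010  T[18][9]=9·9528822303+20415995028=106175395755  T[18][10]=10·2758334150+9528822303=37112163803  T[18][11]=11·512060978+2758334150=8391004908
row 19: T[19][6]=6·110687251039+28958095545=693081601779  T[19][7]=7·197462483400+110687251039=1492924634839  T[19][8]=8·189036065010+197462483400=1709751003480  T[19][9]=9·106175395755+189036065010=1144614626805  T[19][10]=10·37112163803+106175395755=477297033785  T[19][11]=11·8391004908+37112163803=129413217791
row 20: T[20][7]=7·1492924634839+693081601779=11143554045652  T[20][8]=8·1709751003480+1492924634839=15170932662679  T[20][9]=9·1144614626805+1709751003480=12011282644725  T[20][10]=10·477297033785+1144614626805=5917584964655  T[20][11]=11·129413217791+477297033785=1900842429486
row 21: T[21][8]=8·15170932662679+11143554045652=132511015347084  T[21][9]=9·12011282644725+15170932662679=123272476465204  T[21][10]=10·5917584964655+12011282644725=71187132291275  T[21][11]=11·1900842429486+5917584964655=26826851689001
Read S(21,8) = 132511015347084, S(21,9) = 123272476465204, S(21,10) = 71187132291275, S(21,11) = 26826851689001.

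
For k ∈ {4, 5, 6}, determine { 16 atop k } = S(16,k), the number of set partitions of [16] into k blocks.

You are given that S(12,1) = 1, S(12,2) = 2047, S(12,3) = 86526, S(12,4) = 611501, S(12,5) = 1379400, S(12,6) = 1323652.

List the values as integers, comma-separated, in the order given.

171798901, 1096190550, 2734926558

i=13: T(13,1)=0+1·1=1 | T(13,2)=1+2·2047=4095 | T(13,3)=2047+3·86526=261625 | T(13,4)=86526+4·611501=2532530 | T(13,5)=611501+5·1379400=7508501 | T(13,6)=1379400+6·1323652=9321312
i=14: T(14,2)=1+2·4095=8191 | T(14,3)=4095+3·261625=788970 | T(14,4)=261625+4·2532530=10391745 | T(14,5)=2532530+5·7508501=40075035 | T(14,6)=7508501+6·9321312=63436373
i=15: T(15,3)=8191+3·788970=2375101 | T(15,4)=788970+4·10391745=42355950 | T(15,5)=10391745+5·40075035=210766920 | T(15,6)=40075035+6·63436373=420693273
i=16: T(16,4)=2375101+4·42355950=171798901 | T(16,5)=42355950+5·210766920=1096190550 | T(16,6)=210766920+6·420693273=2734926558
Read S(16,4) = 171798901, S(16,5) = 1096190550, S(16,6) = 2734926558.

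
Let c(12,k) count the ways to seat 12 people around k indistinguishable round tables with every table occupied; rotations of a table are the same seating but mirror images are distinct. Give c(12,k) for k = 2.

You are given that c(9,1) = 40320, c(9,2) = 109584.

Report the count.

120543840

@10  (10,1):40320·9+0→362880, (10,2):109584·9+40320→1026576
@11  (11,1):362880·10+0→3628800, (11,2):1026576·10+362880→10628640
@12  (12,2):10628640·11+3628800→120543840
Read c(12,2) = 120543840.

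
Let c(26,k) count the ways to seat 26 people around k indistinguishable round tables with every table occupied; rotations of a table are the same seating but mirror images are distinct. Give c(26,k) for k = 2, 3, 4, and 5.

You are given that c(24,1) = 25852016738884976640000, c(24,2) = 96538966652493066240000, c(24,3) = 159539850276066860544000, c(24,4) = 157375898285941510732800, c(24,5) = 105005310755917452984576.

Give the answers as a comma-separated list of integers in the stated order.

row 25: T[25][1]=24·25852016738884976640000+0=620448401733239439360000  T[25][2]=24·96538966652493066240000+25852016738884976640000=2342787216398718566400000  T[25][3]=24·159539850276066860544000+96538966652493066240000=3925495373278097719296000  T[25][4]=24·157375898285941510732800+159539850276066860544000=3936561409138663118131200  T[25][5]=24·105005310755917452984576+157375898285941510732800=2677503356427960382362624
row 26: T[26][2]=25·2342787216398718566400000+620448401733239439360000=59190128811701203599360000  T[26][3]=25·3925495373278097719296000+2342787216398718566400000=100480171548351161548800000  T[26][4]=25·3936561409138663118131200+3925495373278097719296000=102339530601744675672576000  T[26][5]=25·2677503356427960382362624+3936561409138663118131200=70874145319837672677196800
Read c(26,2) = 59190128811701203599360000, c(26,3) = 100480171548351161548800000, c(26,4) = 102339530601744675672576000, c(26,5) = 70874145319837672677196800.

59190128811701203599360000, 100480171548351161548800000, 102339530601744675672576000, 70874145319837672677196800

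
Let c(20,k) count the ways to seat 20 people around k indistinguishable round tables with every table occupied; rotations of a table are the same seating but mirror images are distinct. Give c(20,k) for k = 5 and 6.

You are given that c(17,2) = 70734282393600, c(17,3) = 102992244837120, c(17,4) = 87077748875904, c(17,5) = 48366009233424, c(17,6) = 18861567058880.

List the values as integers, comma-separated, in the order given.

371384787345228000, 161429736530118960

@18  (18,3):102992244837120·17+70734282393600→1821602444624640, (18,4):87077748875904·17+102992244837120→1583313975727488, (18,5):48366009233424·17+87077748875904→909299905844112, (18,6):18861567058880·17+48366009233424→369012649234384
@19  (19,4):1583313975727488·18+1821602444624640→30321254007719424, (19,5):909299905844112·18+1583313975727488→17950712280921504, (19,6):369012649234384·18+909299905844112→7551527592063024
@20  (20,5):17950712280921504·19+30321254007719424→371384787345228000, (20,6):7551527592063024·19+17950712280921504→161429736530118960
Read c(20,5) = 371384787345228000, c(20,6) = 161429736530118960.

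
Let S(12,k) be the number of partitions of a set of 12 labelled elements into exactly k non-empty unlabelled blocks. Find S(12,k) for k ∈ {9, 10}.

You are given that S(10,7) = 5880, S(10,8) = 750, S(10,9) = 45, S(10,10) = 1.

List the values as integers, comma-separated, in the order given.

[11] T[11,8]:8*750+5880=11880 · T[11,9]:9*45+750=1155 · T[11,10]:10*1+45=55
[12] T[12,9]:9*1155+11880=22275 · T[12,10]:10*55+1155=1705
Read S(12,9) = 22275, S(12,10) = 1705.

22275, 1705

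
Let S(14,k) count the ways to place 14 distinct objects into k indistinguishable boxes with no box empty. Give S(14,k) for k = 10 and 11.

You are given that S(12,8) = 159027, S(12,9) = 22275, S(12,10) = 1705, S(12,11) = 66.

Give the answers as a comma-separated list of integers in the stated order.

752752, 66066

[13] T[13,9]:9*22275+159027=359502 · T[13,10]:10*1705+22275=39325 · T[13,11]:11*66+1705=2431
[14] T[14,10]:10*39325+359502=752752 · T[14,11]:11*2431+39325=66066
Read S(14,10) = 752752, S(14,11) = 66066.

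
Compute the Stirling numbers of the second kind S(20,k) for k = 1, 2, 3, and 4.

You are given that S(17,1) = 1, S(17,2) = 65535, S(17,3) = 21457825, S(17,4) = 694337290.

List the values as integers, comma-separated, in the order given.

i=18: T(18,1)=0+1·1=1 | T(18,2)=1+2·65535=131071 | T(18,3)=65535+3·21457825=64439010 | T(18,4)=21457825+4·694337290=2798806985
i=19: T(19,1)=0+1·1=1 | T(19,2)=1+2·131071=262143 | T(19,3)=131071+3·64439010=193448101 | T(19,4)=64439010+4·2798806985=11259666950
i=20: T(20,1)=0+1·1=1 | T(20,2)=1+2·262143=524287 | T(20,3)=262143+3·193448101=580606446 | T(20,4)=193448101+4·11259666950=45232115901
Read S(20,1) = 1, S(20,2) = 524287, S(20,3) = 580606446, S(20,4) = 45232115901.

1, 524287, 580606446, 45232115901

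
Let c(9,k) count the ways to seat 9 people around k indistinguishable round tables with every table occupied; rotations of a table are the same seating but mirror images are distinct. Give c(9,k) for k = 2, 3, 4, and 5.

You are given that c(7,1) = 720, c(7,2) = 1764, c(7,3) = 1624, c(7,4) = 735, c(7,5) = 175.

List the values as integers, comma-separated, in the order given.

109584, 118124, 67284, 22449

@8  (8,1):720·7+0→5040, (8,2):1764·7+720→13068, (8,3):1624·7+1764→13132, (8,4):735·7+1624→6769, (8,5):175·7+735→1960
@9  (9,2):13068·8+5040→109584, (9,3):13132·8+13068→118124, (9,4):6769·8+13132→67284, (9,5):1960·8+6769→22449
Read c(9,2) = 109584, c(9,3) = 118124, c(9,4) = 67284, c(9,5) = 22449.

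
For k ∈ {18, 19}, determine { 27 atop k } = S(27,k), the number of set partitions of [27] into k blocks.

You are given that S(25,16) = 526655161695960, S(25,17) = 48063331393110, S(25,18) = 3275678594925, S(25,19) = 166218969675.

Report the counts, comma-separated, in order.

3270191625210510, 229268487458010

[26] T[26,17]:17*48063331393110+526655161695960=1343731795378830 · T[26,18]:18*3275678594925+48063331393110=107025546101760 · T[26,19]:19*166218969675+3275678594925=6433839018750
[27] T[27,18]:18*107025546101760+1343731795378830=3270191625210510 · T[27,19]:19*6433839018750+107025546101760=229268487458010
Read S(27,18) = 3270191625210510, S(27,19) = 229268487458010.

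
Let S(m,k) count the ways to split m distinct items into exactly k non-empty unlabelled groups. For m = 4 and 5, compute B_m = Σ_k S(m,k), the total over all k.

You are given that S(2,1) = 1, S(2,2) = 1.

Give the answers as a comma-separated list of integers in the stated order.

[3] T[3,1]:1*1+0=1 · T[3,2]:2*1+1=3 · T[3,3]:3*0+1=1
[4] T[4,1]:1*1+0=1 · T[4,2]:2*3+1=7 · T[4,3]:3*1+3=6 · T[4,4]:4*0+1=1
[5] T[5,1]:1*1+0=1 · T[5,2]:2*7+1=15 · T[5,3]:3*6+7=25 · T[5,4]:4*1+6=10 · T[5,5]:5*0+1=1
B_4 = ΣS(4,k) = 1+7+6+1 = 15
B_5 = ΣS(5,k) = 1+15+25+10+1 = 52

15, 52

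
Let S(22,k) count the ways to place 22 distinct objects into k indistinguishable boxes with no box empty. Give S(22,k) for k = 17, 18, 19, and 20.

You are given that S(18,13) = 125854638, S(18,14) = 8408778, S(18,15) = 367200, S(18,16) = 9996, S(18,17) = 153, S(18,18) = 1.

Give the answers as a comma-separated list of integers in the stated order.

i=19: T(19,14)=125854638+14·8408778=243577530 | T(19,15)=8408778+15·367200=13916778 | T(19,16)=367200+16·9996=527136 | T(19,17)=9996+17·153=12597 | T(19,18)=153+18·1=171 | T(19,19)=1+19·0=1
i=20: T(20,15)=243577530+15·13916778=452329200 | T(20,16)=13916778+16·527136=22350954 | T(20,17)=527136+17·12597=741285 | T(20,18)=12597+18·171=15675 | T(20,19)=171+19·1=190 | T(20,20)=1+20·0=1
i=21: T(21,16)=452329200+16·22350954=809944464 | T(21,17)=22350954+17·741285=34952799 | T(21,18)=741285+18·15675=1023435 | T(21,19)=15675+19·190=19285 | T(21,20)=190+20·1=210
i=22: T(22,17)=809944464+17·34952799=1404142047 | T(22,18)=34952799+18·1023435=53374629 | T(22,19)=1023435+19·19285=1389850 | T(22,20)=19285+20·210=23485
Read S(22,17) = 1404142047, S(22,18) = 53374629, S(22,19) = 1389850, S(22,20) = 23485.

1404142047, 53374629, 1389850, 23485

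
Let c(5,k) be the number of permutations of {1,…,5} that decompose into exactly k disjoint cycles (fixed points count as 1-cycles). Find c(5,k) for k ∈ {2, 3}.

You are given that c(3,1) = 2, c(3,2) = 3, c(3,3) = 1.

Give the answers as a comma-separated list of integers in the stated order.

50, 35

[4] T[4,1]:3*2+0=6 · T[4,2]:3*3+2=11 · T[4,3]:3*1+3=6
[5] T[5,2]:4*11+6=50 · T[5,3]:4*6+11=35
Read c(5,2) = 50, c(5,3) = 35.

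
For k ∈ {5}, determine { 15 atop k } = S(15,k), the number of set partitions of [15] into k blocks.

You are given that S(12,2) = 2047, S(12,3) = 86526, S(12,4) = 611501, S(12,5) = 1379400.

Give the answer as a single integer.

[13] T[13,3]:3*86526+2047=261625 · T[13,4]:4*611501+86526=2532530 · T[13,5]:5*1379400+611501=7508501
[14] T[14,4]:4*2532530+261625=10391745 · T[14,5]:5*7508501+2532530=40075035
[15] T[15,5]:5*40075035+10391745=210766920
Read S(15,5) = 210766920.

210766920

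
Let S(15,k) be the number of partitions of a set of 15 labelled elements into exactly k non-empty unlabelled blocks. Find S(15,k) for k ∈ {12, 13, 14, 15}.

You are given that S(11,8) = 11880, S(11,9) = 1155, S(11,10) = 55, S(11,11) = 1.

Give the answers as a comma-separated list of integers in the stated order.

106470, 4550, 105, 1

row 12: T[12][9]=9·1155+11880=22275  T[12][10]=10·55+1155=1705  T[12][11]=11·1+55=66  T[12][12]=12·0+1=1
row 13: T[13][10]=10·1705+22275=39325  T[13][11]=11·66+1705=2431  T[13][12]=12·1+66=78  T[13][13]=13·0+1=1
row 14: T[14][11]=11·2431+39325=66066  T[14][12]=12·78+2431=3367  T[14][13]=13·1+78=91  T[14][14]=14·0+1=1
row 15: T[15][12]=12·3367+66066=106470  T[15][13]=13·91+3367=4550  T[15][14]=14·1+91=105  T[15][15]=15·0+1=1
Read S(15,12) = 106470, S(15,13) = 4550, S(15,14) = 105, S(15,15) = 1.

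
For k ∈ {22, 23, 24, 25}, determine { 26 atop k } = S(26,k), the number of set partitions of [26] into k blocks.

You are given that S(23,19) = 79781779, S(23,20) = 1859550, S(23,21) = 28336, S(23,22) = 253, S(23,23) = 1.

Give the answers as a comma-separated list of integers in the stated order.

238929405, 4126200, 47450, 325

row 24: T[24][20]=20·1859550+79781779=116972779  T[24][21]=21·28336+1859550=2454606  T[24][22]=22·253+28336=33902  T[24][23]=23·1+253=276  T[24][24]=24·0+1=1
row 25: T[25][21]=21·2454606+116972779=168519505  T[25][22]=22·33902+2454606=3200450  T[25][23]=23·276+33902=40250  T[25][24]=24·1+276=300  T[25][25]=25·0+1=1
row 26: T[26][22]=22·3200450+168519505=238929405  T[26][23]=23·40250+3200450=4126200  T[26][24]=24·300+40250=47450  T[26][25]=25·1+300=325
Read S(26,22) = 238929405, S(26,23) = 4126200, S(26,24) = 47450, S(26,25) = 325.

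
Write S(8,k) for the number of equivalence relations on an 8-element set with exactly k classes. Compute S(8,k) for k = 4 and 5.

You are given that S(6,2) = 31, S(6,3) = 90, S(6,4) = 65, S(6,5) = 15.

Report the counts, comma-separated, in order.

@7  (7,3):90·3+31→301, (7,4):65·4+90→350, (7,5):15·5+65→140
@8  (8,4):350·4+301→1701, (8,5):140·5+350→1050
Read S(8,4) = 1701, S(8,5) = 1050.

1701, 1050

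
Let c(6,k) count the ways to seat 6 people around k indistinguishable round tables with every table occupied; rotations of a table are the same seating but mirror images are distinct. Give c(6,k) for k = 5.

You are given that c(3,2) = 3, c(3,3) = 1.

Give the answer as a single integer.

row 4: T[4][3]=3·1+3=6  T[4][4]=3·0+1=1
row 5: T[5][4]=4·1+6=10  T[5][5]=4·0+1=1
row 6: T[6][5]=5·1+10=15
Read c(6,5) = 15.

15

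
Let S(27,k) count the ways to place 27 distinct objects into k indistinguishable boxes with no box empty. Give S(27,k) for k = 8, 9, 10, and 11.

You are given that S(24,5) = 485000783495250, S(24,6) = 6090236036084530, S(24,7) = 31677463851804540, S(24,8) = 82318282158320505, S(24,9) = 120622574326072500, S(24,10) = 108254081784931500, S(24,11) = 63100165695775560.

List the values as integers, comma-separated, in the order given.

[25] T[25,6]:6*6090236036084530+485000783495250=37026417000002430 · T[25,7]:7*31677463851804540+6090236036084530=227832482998716310 · T[25,8]:8*82318282158320505+31677463851804540=690223721118368580 · T[25,9]:9*120622574326072500+82318282158320505=1167921451092973005 · T[25,10]:10*108254081784931500+120622574326072500=1203163392175387500 · T[25,11]:11*63100165695775560+108254081784931500=802355904438462660
[26] T[26,7]:7*227832482998716310+37026417000002430=1631853797991016600 · T[26,8]:8*690223721118368580+227832482998716310=5749622251945664950 · T[26,9]:9*1167921451092973005+690223721118368580=11201516780955125625 · T[26,10]:10*1203163392175387500+1167921451092973005=13199555372846848005 · T[26,11]:11*802355904438462660+1203163392175387500=10029078340998476760
[27] T[27,8]:8*5749622251945664950+1631853797991016600=47628831813556336200 · T[27,9]:9*11201516780955125625+5749622251945664950=106563273280541795575 · T[27,10]:10*13199555372846848005+11201516780955125625=143197070509423605675 · T[27,11]:11*10029078340998476760+13199555372846848005=123519417123830092365
Read S(27,8) = 47628831813556336200, S(27,9) = 106563273280541795575, S(27,10) = 143197070509423605675, S(27,11) = 123519417123830092365.

47628831813556336200, 106563273280541795575, 143197070509423605675, 123519417123830092365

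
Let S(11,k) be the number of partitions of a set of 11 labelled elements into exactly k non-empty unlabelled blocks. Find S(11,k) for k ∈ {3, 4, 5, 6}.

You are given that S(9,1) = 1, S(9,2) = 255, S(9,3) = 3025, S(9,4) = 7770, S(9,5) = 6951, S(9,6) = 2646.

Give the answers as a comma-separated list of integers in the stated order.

28501, 145750, 246730, 179487

row 10: T[10][2]=2·255+1=511  T[10][3]=3·3025+255=9330  T[10][4]=4·7770+3025=34105  T[10][5]=5·6951+7770=42525  T[10][6]=6·2646+6951=22827
row 11: T[11][3]=3·9330+511=28501  T[11][4]=4·34105+9330=145750  T[11][5]=5·42525+34105=246730  T[11][6]=6·22827+42525=179487
Read S(11,3) = 28501, S(11,4) = 145750, S(11,5) = 246730, S(11,6) = 179487.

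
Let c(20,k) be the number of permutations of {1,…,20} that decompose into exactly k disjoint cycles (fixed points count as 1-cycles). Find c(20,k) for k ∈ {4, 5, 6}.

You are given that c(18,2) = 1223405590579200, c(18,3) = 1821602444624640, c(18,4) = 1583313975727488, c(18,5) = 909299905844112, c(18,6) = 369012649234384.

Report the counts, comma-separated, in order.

610116075740491776, 371384787345228000, 161429736530118960

i=19: T(19,3)=1223405590579200+18·1821602444624640=34012249593822720 | T(19,4)=1821602444624640+18·1583313975727488=30321254007719424 | T(19,5)=1583313975727488+18·909299905844112=17950712280921504 | T(19,6)=909299905844112+18·369012649234384=7551527592063024
i=20: T(20,4)=34012249593822720+19·30321254007719424=610116075740491776 | T(20,5)=30321254007719424+19·17950712280921504=371384787345228000 | T(20,6)=17950712280921504+19·7551527592063024=161429736530118960
Read c(20,4) = 610116075740491776, c(20,5) = 371384787345228000, c(20,6) = 161429736530118960.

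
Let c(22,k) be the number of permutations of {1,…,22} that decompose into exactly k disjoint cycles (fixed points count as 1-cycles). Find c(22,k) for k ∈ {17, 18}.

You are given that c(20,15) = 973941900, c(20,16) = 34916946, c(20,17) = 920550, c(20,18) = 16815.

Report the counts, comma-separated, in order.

2792167686, 79721796

@21  (21,16):34916946·20+973941900→1672280820, (21,17):920550·20+34916946→53327946, (21,18):16815·20+920550→1256850
@22  (22,17):53327946·21+1672280820→2792167686, (22,18):1256850·21+53327946→79721796
Read c(22,17) = 2792167686, c(22,18) = 79721796.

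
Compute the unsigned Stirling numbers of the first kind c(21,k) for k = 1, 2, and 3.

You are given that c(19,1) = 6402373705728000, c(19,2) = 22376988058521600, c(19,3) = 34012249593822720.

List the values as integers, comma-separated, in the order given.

2432902008176640000, 8752948036761600000, 13803759753640704000

[20] T[20,1]:19*6402373705728000+0=121645100408832000 · T[20,2]:19*22376988058521600+6402373705728000=431565146817638400 · T[20,3]:19*34012249593822720+22376988058521600=668609730341153280
[21] T[21,1]:20*121645100408832000+0=2432902008176640000 · T[21,2]:20*431565146817638400+121645100408832000=8752948036761600000 · T[21,3]:20*668609730341153280+431565146817638400=13803759753640704000
Read c(21,1) = 2432902008176640000, c(21,2) = 8752948036761600000, c(21,3) = 13803759753640704000.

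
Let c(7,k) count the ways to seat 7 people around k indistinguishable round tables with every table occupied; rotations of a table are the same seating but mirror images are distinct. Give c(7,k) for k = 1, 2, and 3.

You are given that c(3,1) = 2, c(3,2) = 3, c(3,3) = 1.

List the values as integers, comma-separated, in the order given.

720, 1764, 1624

r4: T_4,1=3×2+0=6; T_4,2=3×3+2=11; T_4,3=3×1+3=6
r5: T_5,1=4×6+0=24; T_5,2=4×11+6=50; T_5,3=4×6+11=35
r6: T_6,1=5×24+0=120; T_6,2=5×50+24=274; T_6,3=5×35+50=225
r7: T_7,1=6×120+0=720; T_7,2=6×274+120=1764; T_7,3=6×225+274=1624
Read c(7,1) = 720, c(7,2) = 1764, c(7,3) = 1624.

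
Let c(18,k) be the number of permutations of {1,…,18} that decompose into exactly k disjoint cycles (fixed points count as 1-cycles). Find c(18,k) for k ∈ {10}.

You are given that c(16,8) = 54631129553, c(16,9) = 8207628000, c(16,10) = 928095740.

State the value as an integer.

[17] T[17,9]:16*8207628000+54631129553=185953177553 · T[17,10]:16*928095740+8207628000=23057159840
[18] T[18,10]:17*23057159840+185953177553=577924894833
Read c(18,10) = 577924894833.

577924894833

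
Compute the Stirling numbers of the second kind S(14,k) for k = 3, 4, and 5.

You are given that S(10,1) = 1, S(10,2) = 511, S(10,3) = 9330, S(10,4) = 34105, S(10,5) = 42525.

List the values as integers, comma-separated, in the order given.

788970, 10391745, 40075035

row 11: T[11][1]=1·1+0=1  T[11][2]=2·511+1=1023  T[11][3]=3·9330+511=28501  T[11][4]=4·34105+9330=145750  T[11][5]=5·42525+34105=246730
row 12: T[12][1]=1·1+0=1  T[12][2]=2·1023+1=2047  T[12][3]=3·28501+1023=86526  T[12][4]=4·145750+28501=611501  T[12][5]=5·246730+145750=1379400
row 13: T[13][2]=2·2047+1=4095  T[13][3]=3·86526+2047=261625  T[13][4]=4·611501+86526=2532530  T[13][5]=5·1379400+611501=7508501
row 14: T[14][3]=3·261625+4095=788970  T[14][4]=4·2532530+261625=10391745  T[14][5]=5·7508501+2532530=40075035
Read S(14,3) = 788970, S(14,4) = 10391745, S(14,5) = 40075035.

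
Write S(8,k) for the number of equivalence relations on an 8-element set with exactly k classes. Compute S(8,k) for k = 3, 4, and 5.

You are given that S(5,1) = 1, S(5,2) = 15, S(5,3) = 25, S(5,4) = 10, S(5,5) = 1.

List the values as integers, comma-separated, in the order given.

966, 1701, 1050

i=6: T(6,1)=0+1·1=1 | T(6,2)=1+2·15=31 | T(6,3)=15+3·25=90 | T(6,4)=25+4·10=65 | T(6,5)=10+5·1=15
i=7: T(7,2)=1+2·31=63 | T(7,3)=31+3·90=301 | T(7,4)=90+4·65=350 | T(7,5)=65+5·15=140
i=8: T(8,3)=63+3·301=966 | T(8,4)=301+4·350=1701 | T(8,5)=350+5·140=1050
Read S(8,3) = 966, S(8,4) = 1701, S(8,5) = 1050.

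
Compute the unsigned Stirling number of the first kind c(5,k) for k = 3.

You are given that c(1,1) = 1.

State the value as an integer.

35

i=2: T(2,1)=0+1·1=1 | T(2,2)=1+1·0=1
i=3: T(3,1)=0+2·1=2 | T(3,2)=1+2·1=3 | T(3,3)=1+2·0=1
i=4: T(4,2)=2+3·3=11 | T(4,3)=3+3·1=6
i=5: T(5,3)=11+4·6=35
Read c(5,3) = 35.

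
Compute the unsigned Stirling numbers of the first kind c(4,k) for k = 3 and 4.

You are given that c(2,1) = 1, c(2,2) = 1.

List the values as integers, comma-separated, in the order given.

r3: T_3,2=2×1+1=3; T_3,3=2×0+1=1
r4: T_4,3=3×1+3=6; T_4,4=3×0+1=1
Read c(4,3) = 6, c(4,4) = 1.

6, 1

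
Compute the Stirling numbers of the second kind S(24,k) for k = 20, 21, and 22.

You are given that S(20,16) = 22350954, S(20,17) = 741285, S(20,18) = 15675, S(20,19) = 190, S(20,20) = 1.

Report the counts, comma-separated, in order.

116972779, 2454606, 33902

i=21: T(21,17)=22350954+17·741285=34952799 | T(21,18)=741285+18·15675=1023435 | T(21,19)=15675+19·190=19285 | T(21,20)=190+20·1=210 | T(21,21)=1+21·0=1
i=22: T(22,18)=34952799+18·1023435=53374629 | T(22,19)=1023435+19·19285=1389850 | T(22,20)=19285+20·210=23485 | T(22,21)=210+21·1=231 | T(22,22)=1+22·0=1
i=23: T(23,19)=53374629+19·1389850=79781779 | T(23,20)=1389850+20·23485=1859550 | T(23,21)=23485+21·231=28336 | T(23,22)=231+22·1=253
i=24: T(24,20)=79781779+20·1859550=116972779 | T(24,21)=1859550+21·28336=2454606 | T(24,22)=28336+22·253=33902
Read S(24,20) = 116972779, S(24,21) = 2454606, S(24,22) = 33902.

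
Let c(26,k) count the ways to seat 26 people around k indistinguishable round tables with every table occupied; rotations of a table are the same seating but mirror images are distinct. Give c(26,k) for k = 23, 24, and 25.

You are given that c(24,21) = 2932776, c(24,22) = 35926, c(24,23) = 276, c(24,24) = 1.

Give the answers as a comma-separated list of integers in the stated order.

4858750, 50050, 325

i=25: T(25,22)=2932776+24·35926=3795000 | T(25,23)=35926+24·276=42550 | T(25,24)=276+24·1=300 | T(25,25)=1+24·0=1
i=26: T(26,23)=3795000+25·42550=4858750 | T(26,24)=42550+25·300=50050 | T(26,25)=300+25·1=325
Read c(26,23) = 4858750, c(26,24) = 50050, c(26,25) = 325.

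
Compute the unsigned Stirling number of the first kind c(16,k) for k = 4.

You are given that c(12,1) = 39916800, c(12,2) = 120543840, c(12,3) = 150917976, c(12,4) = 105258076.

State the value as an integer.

r13: T_13,1=12×39916800+0=479001600; T_13,2=12×120543840+39916800=1486442880; T_13,3=12×150917976+120543840=1931559552; T_13,4=12×105258076+150917976=1414014888
r14: T_14,2=13×1486442880+479001600=19802759040; T_14,3=13×1931559552+1486442880=26596717056; T_14,4=13×1414014888+1931559552=20313753096
r15: T_15,3=14×26596717056+19802759040=392156797824; T_15,4=14×20313753096+26596717056=310989260400
r16: T_16,4=15×310989260400+392156797824=5056995703824
Read c(16,4) = 5056995703824.

5056995703824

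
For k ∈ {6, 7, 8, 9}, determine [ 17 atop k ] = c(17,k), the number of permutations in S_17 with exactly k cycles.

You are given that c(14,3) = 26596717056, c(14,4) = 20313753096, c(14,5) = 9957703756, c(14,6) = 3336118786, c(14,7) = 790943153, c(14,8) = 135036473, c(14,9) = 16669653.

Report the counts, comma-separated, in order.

r15: T_15,4=14×20313753096+26596717056=310989260400; T_15,5=14×9957703756+20313753096=159721605680; T_15,6=14×3336118786+9957703756=56663366760; T_15,7=14×790943153+3336118786=14409322928; T_15,8=14×135036473+790943153=2681453775; T_15,9=14×16669653+135036473=368411615
r16: T_16,5=15×159721605680+310989260400=2706813345600; T_16,6=15×56663366760+159721605680=1009672107080; T_16,7=15×14409322928+56663366760=272803210680; T_16,8=15×2681453775+14409322928=54631129553; T_16,9=15×368411615+2681453775=8207628000
r17: T_17,6=16×1009672107080+2706813345600=18861567058880; T_17,7=16×272803210680+1009672107080=5374523477960; T_17,8=16×54631129553+272803210680=1146901283528; T_17,9=16×8207628000+54631129553=185953177553
Read c(17,6) = 18861567058880, c(17,7) = 5374523477960, c(17,8) = 1146901283528, c(17,9) = 185953177553.

18861567058880, 5374523477960, 1146901283528, 185953177553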